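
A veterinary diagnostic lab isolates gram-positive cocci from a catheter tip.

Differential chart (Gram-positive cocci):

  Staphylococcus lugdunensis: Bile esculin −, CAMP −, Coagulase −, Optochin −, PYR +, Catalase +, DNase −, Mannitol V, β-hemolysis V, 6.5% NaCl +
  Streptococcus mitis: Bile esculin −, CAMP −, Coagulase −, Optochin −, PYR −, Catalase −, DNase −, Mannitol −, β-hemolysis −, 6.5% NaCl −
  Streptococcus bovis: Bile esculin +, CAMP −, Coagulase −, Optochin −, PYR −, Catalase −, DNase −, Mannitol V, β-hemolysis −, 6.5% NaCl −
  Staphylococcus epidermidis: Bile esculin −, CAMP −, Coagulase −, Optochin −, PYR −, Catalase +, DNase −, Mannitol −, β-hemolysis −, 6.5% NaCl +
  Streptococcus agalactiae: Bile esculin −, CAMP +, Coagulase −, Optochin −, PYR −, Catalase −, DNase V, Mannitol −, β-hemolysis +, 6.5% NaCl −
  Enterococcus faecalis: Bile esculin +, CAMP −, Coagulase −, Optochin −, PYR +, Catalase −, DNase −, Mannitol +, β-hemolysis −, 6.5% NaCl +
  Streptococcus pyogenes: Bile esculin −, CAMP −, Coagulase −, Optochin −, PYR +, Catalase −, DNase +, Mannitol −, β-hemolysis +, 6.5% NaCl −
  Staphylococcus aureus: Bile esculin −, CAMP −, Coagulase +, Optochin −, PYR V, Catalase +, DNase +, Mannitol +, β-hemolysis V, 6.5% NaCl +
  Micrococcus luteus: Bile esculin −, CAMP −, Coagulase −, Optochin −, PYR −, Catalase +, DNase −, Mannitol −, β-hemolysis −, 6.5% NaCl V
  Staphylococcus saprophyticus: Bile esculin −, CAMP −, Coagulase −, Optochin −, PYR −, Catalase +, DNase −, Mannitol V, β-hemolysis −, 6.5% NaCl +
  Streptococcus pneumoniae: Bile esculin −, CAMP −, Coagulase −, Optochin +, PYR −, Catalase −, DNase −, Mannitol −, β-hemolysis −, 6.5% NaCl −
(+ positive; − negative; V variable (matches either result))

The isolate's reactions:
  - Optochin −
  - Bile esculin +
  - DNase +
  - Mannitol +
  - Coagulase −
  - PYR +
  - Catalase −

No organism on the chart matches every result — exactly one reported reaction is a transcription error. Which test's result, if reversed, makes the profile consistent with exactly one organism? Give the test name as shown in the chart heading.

As reported, no row in the chart matches all 7 reactions.
Reversing Catalase → still no organism matches.
Reversing Coagulase → still no organism matches.
Reversing Bile esculin → still no organism matches.
Reversing Mannitol → still no organism matches.
Reversing DNase (to −) → unique match: Enterococcus faecalis.
Reversing Optochin → still no organism matches.
Reversing PYR → still no organism matches.

DNase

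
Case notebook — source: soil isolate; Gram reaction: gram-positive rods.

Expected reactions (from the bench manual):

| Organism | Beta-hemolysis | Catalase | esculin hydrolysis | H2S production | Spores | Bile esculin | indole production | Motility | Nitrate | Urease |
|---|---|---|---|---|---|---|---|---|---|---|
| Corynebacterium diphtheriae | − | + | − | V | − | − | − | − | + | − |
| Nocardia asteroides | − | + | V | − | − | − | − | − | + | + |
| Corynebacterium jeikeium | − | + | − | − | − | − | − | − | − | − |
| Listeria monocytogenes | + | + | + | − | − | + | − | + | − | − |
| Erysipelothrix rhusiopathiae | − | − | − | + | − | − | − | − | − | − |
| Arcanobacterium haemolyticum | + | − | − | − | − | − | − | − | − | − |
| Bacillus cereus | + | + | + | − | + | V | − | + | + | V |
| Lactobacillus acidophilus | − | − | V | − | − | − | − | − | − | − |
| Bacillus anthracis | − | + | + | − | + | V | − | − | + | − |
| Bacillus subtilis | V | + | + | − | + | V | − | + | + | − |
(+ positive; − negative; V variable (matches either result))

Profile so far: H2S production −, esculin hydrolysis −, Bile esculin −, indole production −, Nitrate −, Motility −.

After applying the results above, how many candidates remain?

indole production −: all 10 remaining candidates are consistent.
Motility −: excludes Listeria monocytogenes, Bacillus cereus, Bacillus subtilis — 7 left.
esculin hydrolysis −: excludes Bacillus anthracis — 6 left.
H2S production −: excludes Erysipelothrix rhusiopathiae — 5 left.
Bile esculin −: all 5 remaining candidates are consistent.
Nitrate −: excludes Corynebacterium diphtheriae, Nocardia asteroides — 3 left.
Still consistent: Arcanobacterium haemolyticum, Corynebacterium jeikeium, Lactobacillus acidophilus.

3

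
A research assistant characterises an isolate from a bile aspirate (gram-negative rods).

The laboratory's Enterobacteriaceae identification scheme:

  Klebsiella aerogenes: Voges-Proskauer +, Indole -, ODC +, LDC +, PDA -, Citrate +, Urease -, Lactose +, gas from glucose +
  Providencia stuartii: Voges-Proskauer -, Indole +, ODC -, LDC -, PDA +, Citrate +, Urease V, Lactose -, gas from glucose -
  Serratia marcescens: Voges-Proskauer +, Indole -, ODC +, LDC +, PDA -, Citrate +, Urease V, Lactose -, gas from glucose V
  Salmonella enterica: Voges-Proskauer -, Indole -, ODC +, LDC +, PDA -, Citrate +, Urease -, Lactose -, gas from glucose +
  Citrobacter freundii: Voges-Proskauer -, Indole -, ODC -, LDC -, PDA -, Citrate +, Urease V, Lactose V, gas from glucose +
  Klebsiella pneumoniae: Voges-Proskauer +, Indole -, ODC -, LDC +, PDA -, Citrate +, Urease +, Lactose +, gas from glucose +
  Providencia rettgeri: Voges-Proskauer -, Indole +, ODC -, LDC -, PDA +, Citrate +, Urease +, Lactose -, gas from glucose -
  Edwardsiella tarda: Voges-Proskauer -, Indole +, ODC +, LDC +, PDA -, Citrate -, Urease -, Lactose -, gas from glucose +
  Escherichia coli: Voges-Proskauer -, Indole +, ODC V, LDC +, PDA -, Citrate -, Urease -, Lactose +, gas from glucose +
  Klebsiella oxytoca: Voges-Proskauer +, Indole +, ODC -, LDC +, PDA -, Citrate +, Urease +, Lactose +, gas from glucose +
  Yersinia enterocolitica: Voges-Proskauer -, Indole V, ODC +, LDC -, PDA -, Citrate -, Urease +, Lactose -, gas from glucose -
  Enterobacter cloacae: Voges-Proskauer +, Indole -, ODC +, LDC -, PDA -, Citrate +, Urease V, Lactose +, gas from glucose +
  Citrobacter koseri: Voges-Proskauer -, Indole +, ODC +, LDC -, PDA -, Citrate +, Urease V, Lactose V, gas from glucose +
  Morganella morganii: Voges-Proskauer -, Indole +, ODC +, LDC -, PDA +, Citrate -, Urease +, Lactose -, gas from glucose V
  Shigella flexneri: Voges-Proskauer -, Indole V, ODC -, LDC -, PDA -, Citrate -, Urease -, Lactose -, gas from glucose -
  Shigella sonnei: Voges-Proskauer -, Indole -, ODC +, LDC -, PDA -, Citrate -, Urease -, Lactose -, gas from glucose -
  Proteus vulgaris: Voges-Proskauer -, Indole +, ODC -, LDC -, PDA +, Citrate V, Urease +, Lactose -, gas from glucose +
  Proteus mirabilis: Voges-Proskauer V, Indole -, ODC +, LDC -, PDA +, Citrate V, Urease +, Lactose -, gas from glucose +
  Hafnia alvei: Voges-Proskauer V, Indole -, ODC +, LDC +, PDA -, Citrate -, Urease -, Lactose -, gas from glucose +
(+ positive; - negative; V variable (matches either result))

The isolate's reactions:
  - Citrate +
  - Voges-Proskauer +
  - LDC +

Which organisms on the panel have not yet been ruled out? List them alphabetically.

Klebsiella aerogenes, Klebsiella oxytoca, Klebsiella pneumoniae, Serratia marcescens

Citrate +: excludes 7 organisms — 12 left.
LDC +: excludes 7 organisms — 5 left.
Voges-Proskauer +: excludes Salmonella enterica — 4 left.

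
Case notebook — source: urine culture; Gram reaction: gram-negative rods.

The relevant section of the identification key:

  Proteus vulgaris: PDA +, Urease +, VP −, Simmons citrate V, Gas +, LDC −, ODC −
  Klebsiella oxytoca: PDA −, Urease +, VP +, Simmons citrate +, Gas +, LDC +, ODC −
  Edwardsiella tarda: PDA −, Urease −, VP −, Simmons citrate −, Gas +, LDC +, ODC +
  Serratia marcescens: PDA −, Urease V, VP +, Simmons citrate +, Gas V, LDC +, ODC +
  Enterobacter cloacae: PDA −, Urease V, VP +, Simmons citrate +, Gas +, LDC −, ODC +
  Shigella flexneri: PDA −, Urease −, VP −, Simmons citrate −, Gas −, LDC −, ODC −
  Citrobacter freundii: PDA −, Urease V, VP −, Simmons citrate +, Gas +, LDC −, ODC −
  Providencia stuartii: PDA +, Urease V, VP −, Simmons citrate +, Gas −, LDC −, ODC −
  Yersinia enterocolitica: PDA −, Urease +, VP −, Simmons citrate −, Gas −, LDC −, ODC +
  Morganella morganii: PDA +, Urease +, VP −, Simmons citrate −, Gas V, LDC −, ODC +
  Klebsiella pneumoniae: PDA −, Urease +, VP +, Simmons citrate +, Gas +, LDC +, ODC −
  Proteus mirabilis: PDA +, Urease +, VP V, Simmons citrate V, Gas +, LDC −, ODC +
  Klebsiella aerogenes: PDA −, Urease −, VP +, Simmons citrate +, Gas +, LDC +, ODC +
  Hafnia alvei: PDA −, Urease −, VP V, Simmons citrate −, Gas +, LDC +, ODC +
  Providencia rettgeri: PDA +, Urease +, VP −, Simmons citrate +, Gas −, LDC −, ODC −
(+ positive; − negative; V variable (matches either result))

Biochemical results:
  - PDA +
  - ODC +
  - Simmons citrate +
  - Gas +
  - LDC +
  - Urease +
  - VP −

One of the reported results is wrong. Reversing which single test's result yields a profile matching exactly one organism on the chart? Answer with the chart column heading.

LDC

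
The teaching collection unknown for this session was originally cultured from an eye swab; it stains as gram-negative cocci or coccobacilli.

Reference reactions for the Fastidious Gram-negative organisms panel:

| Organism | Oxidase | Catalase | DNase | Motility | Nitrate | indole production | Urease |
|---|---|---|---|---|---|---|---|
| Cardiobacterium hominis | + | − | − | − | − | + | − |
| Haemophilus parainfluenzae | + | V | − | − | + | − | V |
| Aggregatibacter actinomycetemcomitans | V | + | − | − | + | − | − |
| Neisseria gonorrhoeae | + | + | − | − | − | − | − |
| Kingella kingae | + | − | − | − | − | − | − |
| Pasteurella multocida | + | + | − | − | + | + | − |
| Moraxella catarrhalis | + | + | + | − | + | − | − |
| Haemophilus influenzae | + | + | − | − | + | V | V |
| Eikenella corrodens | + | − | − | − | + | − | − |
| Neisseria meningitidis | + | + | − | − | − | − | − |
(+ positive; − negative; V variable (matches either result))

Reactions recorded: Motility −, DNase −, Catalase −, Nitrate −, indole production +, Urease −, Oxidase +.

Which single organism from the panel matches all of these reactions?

Cardiobacterium hominis

Urease −: all 10 remaining candidates are consistent.
Oxidase +: all 10 remaining candidates are consistent.
indole production +: excludes 7 organisms — 3 left.
Motility −: all 3 remaining candidates are consistent.
Nitrate −: excludes Pasteurella multocida, Haemophilus influenzae — 1 left.
DNase −: the one remaining candidate is consistent.
Catalase −: the one remaining candidate is consistent.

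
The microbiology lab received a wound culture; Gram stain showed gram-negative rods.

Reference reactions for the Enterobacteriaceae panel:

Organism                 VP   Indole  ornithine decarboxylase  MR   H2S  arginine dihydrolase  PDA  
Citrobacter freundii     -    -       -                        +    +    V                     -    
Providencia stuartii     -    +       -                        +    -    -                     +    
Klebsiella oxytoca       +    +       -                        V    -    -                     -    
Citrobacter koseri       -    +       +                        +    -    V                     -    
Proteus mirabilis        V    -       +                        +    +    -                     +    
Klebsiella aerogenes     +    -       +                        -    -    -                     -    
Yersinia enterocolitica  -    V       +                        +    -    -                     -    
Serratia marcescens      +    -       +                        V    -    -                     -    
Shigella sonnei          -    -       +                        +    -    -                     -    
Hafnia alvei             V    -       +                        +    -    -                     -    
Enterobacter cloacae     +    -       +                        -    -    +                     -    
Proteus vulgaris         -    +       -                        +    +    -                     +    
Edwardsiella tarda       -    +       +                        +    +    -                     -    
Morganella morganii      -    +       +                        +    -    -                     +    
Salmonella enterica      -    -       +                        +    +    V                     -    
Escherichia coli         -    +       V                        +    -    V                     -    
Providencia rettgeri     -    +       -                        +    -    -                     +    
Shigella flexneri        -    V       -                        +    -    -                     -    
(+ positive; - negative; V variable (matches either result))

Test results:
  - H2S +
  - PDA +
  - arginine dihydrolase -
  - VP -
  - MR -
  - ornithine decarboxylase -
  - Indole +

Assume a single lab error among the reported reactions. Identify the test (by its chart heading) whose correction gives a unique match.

MR

As reported, no row in the chart matches all 7 reactions.
Reversing PDA → still no organism matches.
Reversing arginine dihydrolase → still no organism matches.
Reversing VP → still no organism matches.
Reversing Indole → still no organism matches.
Reversing ornithine decarboxylase → still no organism matches.
Reversing MR (to +) → unique match: Proteus vulgaris.
Reversing H2S → still no organism matches.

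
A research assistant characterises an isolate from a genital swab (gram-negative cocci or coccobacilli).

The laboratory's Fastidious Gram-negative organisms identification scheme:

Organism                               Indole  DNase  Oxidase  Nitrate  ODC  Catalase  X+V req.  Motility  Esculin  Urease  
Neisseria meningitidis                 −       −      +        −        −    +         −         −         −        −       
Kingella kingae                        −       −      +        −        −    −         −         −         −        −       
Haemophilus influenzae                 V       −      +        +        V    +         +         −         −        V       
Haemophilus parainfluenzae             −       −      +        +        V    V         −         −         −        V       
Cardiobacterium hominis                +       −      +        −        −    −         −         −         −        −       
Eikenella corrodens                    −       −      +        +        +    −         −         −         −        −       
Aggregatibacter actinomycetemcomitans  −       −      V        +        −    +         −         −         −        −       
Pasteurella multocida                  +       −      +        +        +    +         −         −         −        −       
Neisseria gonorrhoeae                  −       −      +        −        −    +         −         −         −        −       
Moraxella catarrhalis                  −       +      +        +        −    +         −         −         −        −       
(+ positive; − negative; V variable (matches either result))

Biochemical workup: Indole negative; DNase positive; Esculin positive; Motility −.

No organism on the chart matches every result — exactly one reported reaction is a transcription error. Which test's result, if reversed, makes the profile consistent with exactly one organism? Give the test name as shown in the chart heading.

Esculin

As reported, no row in the chart matches all 4 reactions.
Reversing Esculin (to −) → unique match: Moraxella catarrhalis.
Reversing Motility → still no organism matches.
Reversing DNase → still no organism matches.
Reversing Indole → still no organism matches.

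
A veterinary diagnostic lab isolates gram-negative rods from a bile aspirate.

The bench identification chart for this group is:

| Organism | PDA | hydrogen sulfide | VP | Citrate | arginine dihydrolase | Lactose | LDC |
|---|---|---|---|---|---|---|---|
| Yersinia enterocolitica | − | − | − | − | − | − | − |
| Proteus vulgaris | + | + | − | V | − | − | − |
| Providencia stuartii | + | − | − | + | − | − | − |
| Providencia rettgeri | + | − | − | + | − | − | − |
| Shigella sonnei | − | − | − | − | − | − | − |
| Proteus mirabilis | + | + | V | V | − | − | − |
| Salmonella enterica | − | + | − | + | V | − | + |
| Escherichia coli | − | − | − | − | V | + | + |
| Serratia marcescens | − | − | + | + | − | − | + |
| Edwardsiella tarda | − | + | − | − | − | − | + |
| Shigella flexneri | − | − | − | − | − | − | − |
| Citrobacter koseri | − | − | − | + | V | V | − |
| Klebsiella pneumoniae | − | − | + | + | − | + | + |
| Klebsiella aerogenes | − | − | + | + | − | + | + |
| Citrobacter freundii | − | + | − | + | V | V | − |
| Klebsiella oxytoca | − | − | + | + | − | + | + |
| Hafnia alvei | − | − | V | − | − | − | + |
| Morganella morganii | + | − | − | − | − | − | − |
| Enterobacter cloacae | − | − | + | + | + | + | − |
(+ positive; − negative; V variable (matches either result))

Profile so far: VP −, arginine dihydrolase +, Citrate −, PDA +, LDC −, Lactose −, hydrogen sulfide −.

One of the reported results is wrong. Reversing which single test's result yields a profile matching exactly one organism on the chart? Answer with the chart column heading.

arginine dihydrolase

As reported, no row in the chart matches all 7 reactions.
Reversing Lactose → still no organism matches.
Reversing PDA → still no organism matches.
Reversing LDC → still no organism matches.
Reversing Citrate → still no organism matches.
Reversing arginine dihydrolase (to −) → unique match: Morganella morganii.
Reversing hydrogen sulfide → still no organism matches.
Reversing VP → still no organism matches.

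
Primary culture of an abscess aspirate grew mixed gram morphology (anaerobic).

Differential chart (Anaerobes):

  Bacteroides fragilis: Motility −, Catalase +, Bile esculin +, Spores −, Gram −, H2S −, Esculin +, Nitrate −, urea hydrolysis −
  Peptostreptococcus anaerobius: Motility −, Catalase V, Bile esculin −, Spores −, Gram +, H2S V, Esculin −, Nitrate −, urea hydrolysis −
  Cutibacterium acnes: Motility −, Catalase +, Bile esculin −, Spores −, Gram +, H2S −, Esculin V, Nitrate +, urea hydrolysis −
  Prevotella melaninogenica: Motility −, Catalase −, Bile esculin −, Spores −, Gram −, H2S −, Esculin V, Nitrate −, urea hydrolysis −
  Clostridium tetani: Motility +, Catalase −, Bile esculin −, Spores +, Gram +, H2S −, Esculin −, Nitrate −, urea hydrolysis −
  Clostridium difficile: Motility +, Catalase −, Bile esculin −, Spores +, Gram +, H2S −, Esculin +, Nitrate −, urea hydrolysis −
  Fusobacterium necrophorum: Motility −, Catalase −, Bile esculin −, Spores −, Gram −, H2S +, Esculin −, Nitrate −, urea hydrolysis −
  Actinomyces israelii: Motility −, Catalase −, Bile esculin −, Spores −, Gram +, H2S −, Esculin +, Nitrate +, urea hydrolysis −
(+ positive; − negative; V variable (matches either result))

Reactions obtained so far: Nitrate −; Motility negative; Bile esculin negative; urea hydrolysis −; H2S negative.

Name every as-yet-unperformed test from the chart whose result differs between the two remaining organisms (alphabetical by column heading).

urea hydrolysis −: all 8 remaining candidates are consistent.
Nitrate −: excludes Cutibacterium acnes, Actinomyces israelii — 6 left.
Bile esculin −: excludes Bacteroides fragilis — 5 left.
H2S −: excludes Fusobacterium necrophorum — 4 left.
Motility −: excludes Clostridium tetani, Clostridium difficile — 2 left.
Two candidates remain: Peptostreptococcus anaerobius and Prevotella melaninogenica.
  Catalase: V vs − — variable for at least one, does not separate.
  Spores: − vs − — same for both, does not separate.
  Gram: Peptostreptococcus anaerobius +, Prevotella melaninogenica − — discriminates.
  Esculin: − vs V — variable for at least one, does not separate.

Gram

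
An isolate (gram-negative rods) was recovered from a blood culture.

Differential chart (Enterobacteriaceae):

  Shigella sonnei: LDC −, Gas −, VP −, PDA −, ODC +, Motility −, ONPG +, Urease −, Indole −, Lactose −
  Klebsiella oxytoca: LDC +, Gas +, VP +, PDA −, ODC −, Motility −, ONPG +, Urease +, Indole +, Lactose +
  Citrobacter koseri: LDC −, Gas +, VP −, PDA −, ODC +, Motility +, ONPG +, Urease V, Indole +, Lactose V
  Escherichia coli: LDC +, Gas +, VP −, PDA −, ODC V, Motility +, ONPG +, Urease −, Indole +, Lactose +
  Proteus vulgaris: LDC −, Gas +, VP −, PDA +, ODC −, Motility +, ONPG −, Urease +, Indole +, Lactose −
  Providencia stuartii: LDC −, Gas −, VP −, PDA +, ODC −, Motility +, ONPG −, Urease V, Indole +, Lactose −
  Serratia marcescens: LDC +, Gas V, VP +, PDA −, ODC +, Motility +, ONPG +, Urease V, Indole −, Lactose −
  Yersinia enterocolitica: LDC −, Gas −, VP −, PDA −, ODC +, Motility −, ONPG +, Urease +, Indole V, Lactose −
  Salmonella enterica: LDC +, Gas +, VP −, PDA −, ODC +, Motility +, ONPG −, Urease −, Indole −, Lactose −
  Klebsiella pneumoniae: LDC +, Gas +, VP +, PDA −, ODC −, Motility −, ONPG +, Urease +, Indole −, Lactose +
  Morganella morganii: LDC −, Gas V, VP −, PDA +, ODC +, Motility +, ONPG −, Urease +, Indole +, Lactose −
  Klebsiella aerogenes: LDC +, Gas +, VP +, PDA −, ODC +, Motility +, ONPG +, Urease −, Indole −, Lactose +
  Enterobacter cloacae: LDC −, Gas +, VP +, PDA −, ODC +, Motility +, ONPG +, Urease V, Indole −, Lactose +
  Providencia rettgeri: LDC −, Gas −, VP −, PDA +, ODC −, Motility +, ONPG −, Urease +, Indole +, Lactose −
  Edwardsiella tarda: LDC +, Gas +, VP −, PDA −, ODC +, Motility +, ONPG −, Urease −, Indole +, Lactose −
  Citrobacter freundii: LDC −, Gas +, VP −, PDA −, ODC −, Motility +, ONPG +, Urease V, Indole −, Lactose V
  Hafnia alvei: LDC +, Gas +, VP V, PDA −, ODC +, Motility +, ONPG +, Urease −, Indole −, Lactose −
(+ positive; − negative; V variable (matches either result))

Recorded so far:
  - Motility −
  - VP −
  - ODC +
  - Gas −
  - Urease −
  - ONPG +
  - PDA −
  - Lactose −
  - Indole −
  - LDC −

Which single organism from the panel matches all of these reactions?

Urease −: excludes 6 organisms — 11 left.
ODC +: excludes Providencia stuartii, Citrobacter freundii — 9 left.
Lactose −: excludes Escherichia coli, Klebsiella aerogenes, Enterobacter cloacae — 6 left.
LDC −: excludes Serratia marcescens, Salmonella enterica, Edwardsiella tarda, Hafnia alvei — 2 left.
Gas −: excludes Citrobacter koseri — 1 left.
Indole −: the one remaining candidate is consistent.
PDA −: the one remaining candidate is consistent.
ONPG +: the one remaining candidate is consistent.
Motility −: the one remaining candidate is consistent.
VP −: the one remaining candidate is consistent.

Shigella sonnei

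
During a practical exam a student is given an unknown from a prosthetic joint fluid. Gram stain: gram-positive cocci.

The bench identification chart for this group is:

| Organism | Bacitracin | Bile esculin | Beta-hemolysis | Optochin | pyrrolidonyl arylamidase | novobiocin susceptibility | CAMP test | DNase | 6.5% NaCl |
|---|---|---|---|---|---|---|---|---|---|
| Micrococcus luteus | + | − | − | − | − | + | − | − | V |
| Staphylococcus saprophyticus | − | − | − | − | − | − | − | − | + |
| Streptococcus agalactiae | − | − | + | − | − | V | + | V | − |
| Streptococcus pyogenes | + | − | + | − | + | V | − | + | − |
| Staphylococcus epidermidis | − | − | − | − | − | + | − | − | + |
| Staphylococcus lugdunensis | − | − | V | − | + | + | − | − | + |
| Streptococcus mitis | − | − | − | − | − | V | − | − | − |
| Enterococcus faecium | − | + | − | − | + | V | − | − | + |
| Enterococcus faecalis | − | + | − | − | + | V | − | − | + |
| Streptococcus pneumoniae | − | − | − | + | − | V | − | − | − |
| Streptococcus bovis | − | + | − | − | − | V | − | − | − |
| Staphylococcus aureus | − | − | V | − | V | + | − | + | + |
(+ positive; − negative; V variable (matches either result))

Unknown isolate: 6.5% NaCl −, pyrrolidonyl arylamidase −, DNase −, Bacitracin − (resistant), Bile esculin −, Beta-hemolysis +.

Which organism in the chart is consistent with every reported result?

DNase −: excludes Streptococcus pyogenes, Staphylococcus aureus — 10 left.
Bacitracin −: excludes Micrococcus luteus — 9 left.
Bile esculin −: excludes Enterococcus faecium, Enterococcus faecalis, Streptococcus bovis — 6 left.
pyrrolidonyl arylamidase −: excludes Staphylococcus lugdunensis — 5 left.
6.5% NaCl −: excludes Staphylococcus saprophyticus, Staphylococcus epidermidis — 3 left.
Beta-hemolysis +: excludes Streptococcus mitis, Streptococcus pneumoniae — 1 left.

Streptococcus agalactiae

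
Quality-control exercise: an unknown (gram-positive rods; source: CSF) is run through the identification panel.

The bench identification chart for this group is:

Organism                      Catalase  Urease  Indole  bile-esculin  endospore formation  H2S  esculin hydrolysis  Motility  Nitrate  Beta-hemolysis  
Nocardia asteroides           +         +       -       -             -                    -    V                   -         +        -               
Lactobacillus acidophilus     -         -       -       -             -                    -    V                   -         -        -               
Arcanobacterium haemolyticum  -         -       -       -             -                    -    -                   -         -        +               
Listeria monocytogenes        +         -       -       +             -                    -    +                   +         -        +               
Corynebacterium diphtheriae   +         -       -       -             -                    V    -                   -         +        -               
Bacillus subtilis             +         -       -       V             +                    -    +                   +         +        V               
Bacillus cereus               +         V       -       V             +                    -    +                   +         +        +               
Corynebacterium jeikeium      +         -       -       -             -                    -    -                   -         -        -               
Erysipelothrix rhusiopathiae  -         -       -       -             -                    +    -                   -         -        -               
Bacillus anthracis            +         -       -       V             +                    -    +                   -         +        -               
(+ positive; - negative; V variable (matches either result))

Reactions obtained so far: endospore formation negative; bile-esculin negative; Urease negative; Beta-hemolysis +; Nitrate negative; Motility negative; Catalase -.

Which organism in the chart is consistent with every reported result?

Arcanobacterium haemolyticum

Beta-hemolysis +: excludes 6 organisms — 4 left.
endospore formation -: excludes Bacillus subtilis, Bacillus cereus — 2 left.
Urease -: all 2 remaining candidates are consistent.
Catalase -: excludes Listeria monocytogenes — 1 left.
Nitrate -: the one remaining candidate is consistent.
Motility -: the one remaining candidate is consistent.
bile-esculin -: the one remaining candidate is consistent.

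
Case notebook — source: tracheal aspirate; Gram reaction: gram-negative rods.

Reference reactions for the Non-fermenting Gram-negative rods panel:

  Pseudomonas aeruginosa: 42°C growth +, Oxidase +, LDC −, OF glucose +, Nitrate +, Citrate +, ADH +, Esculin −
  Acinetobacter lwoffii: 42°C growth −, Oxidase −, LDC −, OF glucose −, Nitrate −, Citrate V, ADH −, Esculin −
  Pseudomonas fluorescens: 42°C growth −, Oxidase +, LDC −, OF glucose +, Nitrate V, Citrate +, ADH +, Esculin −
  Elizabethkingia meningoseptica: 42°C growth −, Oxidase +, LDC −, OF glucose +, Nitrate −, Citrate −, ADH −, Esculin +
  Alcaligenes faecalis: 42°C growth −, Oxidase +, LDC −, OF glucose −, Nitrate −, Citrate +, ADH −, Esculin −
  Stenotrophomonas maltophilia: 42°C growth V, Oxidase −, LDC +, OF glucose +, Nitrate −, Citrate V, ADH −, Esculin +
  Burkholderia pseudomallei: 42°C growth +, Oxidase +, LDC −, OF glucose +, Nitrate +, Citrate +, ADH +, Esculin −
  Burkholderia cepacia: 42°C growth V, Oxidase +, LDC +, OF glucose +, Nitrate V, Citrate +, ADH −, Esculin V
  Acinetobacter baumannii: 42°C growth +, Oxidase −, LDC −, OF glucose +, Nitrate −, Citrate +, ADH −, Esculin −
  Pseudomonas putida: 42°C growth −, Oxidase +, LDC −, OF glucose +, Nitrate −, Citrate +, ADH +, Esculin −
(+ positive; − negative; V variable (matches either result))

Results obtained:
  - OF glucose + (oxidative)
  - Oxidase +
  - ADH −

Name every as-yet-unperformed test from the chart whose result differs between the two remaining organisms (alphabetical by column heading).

OF glucose +: excludes Acinetobacter lwoffii, Alcaligenes faecalis — 8 left.
ADH −: excludes Pseudomonas aeruginosa, Pseudomonas fluorescens, Burkholderia pseudomallei, Pseudomonas putida — 4 left.
Oxidase +: excludes Stenotrophomonas maltophilia, Acinetobacter baumannii — 2 left.
Two candidates remain: Burkholderia cepacia and Elizabethkingia meningoseptica.
  42°C growth: V vs − — variable for at least one, does not separate.
  LDC: Burkholderia cepacia +, Elizabethkingia meningoseptica − — discriminates.
  Nitrate: V vs − — variable for at least one, does not separate.
  Citrate: Burkholderia cepacia +, Elizabethkingia meningoseptica − — discriminates.
  Esculin: V vs + — variable for at least one, does not separate.

Citrate, LDC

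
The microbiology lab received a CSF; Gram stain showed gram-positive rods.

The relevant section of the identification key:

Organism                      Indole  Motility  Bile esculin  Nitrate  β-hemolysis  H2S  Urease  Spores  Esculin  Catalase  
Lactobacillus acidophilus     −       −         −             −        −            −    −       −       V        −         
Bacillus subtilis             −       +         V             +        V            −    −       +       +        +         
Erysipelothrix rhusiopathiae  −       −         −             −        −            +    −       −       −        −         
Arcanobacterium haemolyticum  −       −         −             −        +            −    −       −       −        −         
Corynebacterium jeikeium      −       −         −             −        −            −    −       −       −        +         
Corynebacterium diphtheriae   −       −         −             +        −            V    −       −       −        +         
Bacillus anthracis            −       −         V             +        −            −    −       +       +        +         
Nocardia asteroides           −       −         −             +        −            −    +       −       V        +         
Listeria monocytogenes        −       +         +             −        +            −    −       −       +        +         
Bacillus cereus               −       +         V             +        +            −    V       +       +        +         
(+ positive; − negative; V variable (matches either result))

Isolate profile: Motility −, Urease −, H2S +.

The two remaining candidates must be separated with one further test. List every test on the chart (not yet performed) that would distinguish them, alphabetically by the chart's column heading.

Motility −: excludes Bacillus subtilis, Listeria monocytogenes, Bacillus cereus — 7 left.
H2S +: excludes 5 organisms — 2 left.
Urease −: all 2 remaining candidates are consistent.
Two candidates remain: Corynebacterium diphtheriae and Erysipelothrix rhusiopathiae.
  Indole: − vs − — same for both, does not separate.
  Bile esculin: − vs − — same for both, does not separate.
  Nitrate: Corynebacterium diphtheriae +, Erysipelothrix rhusiopathiae − — discriminates.
  β-hemolysis: − vs − — same for both, does not separate.
  Spores: − vs − — same for both, does not separate.
  Esculin: − vs − — same for both, does not separate.
  Catalase: Corynebacterium diphtheriae +, Erysipelothrix rhusiopathiae − — discriminates.

Catalase, Nitrate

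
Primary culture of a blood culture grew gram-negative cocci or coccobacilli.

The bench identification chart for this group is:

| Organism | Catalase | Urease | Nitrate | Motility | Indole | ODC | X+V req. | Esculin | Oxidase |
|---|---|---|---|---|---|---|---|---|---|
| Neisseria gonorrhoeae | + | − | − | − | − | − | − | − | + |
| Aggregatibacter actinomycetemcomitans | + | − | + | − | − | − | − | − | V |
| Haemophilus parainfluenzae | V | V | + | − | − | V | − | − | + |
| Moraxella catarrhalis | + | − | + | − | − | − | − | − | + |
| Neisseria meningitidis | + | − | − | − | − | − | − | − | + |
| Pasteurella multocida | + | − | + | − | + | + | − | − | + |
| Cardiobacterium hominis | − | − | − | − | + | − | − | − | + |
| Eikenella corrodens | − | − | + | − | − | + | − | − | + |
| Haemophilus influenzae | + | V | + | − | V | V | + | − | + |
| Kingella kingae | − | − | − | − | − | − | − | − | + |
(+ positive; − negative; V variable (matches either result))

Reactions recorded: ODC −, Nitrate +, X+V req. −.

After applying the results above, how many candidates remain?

Nitrate +: excludes Neisseria gonorrhoeae, Neisseria meningitidis, Cardiobacterium hominis, Kingella kingae — 6 left.
ODC −: excludes Pasteurella multocida, Eikenella corrodens — 4 left.
X+V req. −: excludes Haemophilus influenzae — 3 left.
Still consistent: Aggregatibacter actinomycetemcomitans, Haemophilus parainfluenzae, Moraxella catarrhalis.

3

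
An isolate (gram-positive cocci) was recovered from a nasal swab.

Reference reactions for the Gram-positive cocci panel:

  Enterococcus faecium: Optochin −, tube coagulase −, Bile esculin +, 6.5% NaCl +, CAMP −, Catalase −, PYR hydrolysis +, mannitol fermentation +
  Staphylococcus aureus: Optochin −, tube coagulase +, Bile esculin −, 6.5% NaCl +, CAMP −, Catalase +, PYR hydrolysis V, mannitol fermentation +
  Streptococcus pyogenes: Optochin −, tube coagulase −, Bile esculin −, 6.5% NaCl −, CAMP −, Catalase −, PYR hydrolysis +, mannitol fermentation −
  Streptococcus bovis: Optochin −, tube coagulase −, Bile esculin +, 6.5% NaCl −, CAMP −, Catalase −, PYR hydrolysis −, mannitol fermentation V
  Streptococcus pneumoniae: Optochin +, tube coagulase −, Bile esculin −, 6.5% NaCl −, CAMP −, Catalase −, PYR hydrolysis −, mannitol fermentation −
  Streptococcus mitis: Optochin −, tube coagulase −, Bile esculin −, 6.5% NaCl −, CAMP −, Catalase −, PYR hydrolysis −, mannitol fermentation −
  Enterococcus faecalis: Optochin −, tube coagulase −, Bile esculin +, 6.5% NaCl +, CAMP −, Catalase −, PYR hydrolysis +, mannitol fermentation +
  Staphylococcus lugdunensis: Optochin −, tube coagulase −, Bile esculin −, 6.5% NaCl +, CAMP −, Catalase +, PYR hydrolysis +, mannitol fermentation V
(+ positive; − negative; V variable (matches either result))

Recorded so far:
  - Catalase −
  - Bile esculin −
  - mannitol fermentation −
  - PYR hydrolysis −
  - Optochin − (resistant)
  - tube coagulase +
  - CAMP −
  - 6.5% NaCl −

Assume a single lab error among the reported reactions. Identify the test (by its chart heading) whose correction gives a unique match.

As reported, no row in the chart matches all 8 reactions.
Reversing Bile esculin → still no organism matches.
Reversing Optochin → still no organism matches.
Reversing CAMP → still no organism matches.
Reversing PYR hydrolysis → still no organism matches.
Reversing tube coagulase (to −) → unique match: Streptococcus mitis.
Reversing mannitol fermentation → still no organism matches.
Reversing 6.5% NaCl → still no organism matches.
Reversing Catalase → still no organism matches.

tube coagulase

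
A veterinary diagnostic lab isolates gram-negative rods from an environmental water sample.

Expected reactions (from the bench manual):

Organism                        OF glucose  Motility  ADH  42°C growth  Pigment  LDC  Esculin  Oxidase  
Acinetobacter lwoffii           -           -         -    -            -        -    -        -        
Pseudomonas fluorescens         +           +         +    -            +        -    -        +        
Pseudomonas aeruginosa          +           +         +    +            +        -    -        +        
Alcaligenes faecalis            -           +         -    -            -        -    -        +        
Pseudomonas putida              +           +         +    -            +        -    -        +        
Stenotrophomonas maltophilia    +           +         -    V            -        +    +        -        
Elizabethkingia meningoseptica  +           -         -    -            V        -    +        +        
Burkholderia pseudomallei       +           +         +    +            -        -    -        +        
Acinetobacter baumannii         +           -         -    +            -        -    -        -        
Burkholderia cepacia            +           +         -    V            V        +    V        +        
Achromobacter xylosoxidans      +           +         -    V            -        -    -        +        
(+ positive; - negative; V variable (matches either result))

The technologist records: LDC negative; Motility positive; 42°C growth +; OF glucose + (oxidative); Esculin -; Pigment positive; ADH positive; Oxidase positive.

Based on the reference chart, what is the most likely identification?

Pseudomonas aeruginosa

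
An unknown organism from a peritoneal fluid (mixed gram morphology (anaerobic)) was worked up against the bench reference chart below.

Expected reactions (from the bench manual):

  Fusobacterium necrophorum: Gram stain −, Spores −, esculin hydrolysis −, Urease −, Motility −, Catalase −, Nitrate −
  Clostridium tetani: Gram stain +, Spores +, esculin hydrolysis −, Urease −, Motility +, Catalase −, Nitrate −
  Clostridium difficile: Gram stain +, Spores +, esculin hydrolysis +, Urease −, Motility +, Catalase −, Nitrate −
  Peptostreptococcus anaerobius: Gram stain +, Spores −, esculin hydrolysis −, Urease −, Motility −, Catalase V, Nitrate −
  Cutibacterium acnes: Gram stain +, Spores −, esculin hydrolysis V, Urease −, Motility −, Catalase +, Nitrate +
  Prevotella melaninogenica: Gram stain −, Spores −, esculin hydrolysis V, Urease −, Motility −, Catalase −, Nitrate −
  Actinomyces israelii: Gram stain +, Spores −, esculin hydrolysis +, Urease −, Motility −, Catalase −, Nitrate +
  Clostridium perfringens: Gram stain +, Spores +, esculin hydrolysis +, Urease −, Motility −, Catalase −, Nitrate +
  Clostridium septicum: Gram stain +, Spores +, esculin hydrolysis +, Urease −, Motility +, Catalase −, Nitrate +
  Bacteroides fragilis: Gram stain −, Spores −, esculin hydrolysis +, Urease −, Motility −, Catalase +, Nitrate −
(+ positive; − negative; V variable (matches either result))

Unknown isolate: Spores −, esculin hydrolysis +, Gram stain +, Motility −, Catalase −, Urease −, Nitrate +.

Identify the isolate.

esculin hydrolysis +: excludes Fusobacterium necrophorum, Clostridium tetani, Peptostreptococcus anaerobius — 7 left.
Spores −: excludes Clostridium difficile, Clostridium perfringens, Clostridium septicum — 4 left.
Gram stain +: excludes Prevotella melaninogenica, Bacteroides fragilis — 2 left.
Nitrate +: all 2 remaining candidates are consistent.
Urease −: all 2 remaining candidates are consistent.
Motility −: all 2 remaining candidates are consistent.
Catalase −: excludes Cutibacterium acnes — 1 left.

Actinomyces israelii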